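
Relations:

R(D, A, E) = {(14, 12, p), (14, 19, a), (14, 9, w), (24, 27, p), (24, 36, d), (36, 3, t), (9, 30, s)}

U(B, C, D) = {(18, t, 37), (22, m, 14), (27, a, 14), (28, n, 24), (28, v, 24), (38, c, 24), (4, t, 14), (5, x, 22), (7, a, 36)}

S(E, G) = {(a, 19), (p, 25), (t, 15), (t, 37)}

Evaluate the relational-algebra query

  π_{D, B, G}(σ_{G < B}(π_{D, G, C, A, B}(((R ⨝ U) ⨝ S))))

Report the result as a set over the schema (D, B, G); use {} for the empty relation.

Natural join on D: {(14, 12, p, 22, m), (14, 12, p, 27, a), (14, 12, p, 4, t), (14, 19, a, 22, m), (14, 19, a, 27, a), (14, 19, a, 4, t), (14, 9, w, 22, m), (14, 9, w, 27, a), (14, 9, w, 4, t), (24, 27, p, 28, n), (24, 27, p, 28, v), (24, 27, p, 38, c), (24, 36, d, 28, n), (24, 36, d, 28, v), (24, 36, d, 38, c), (36, 3, t, 7, a)}
Natural join on E: {(14, 12, p, 22, m, 25), (14, 12, p, 27, a, 25), (14, 12, p, 4, t, 25), (14, 19, a, 22, m, 19), (14, 19, a, 27, a, 19), (14, 19, a, 4, t, 19), (24, 27, p, 28, n, 25), (24, 27, p, 28, v, 25), (24, 27, p, 38, c, 25), (36, 3, t, 7, a, 15), (36, 3, t, 7, a, 37)}
π[D, G, C, A, B]: project onto (D, G, C, A, B) → {(14, 19, a, 19, 27), (14, 19, m, 19, 22), (14, 19, t, 19, 4), (14, 25, a, 12, 27), (14, 25, m, 12, 22), (14, 25, t, 12, 4), (24, 25, c, 27, 38), (24, 25, n, 27, 28), (24, 25, v, 27, 28), (36, 15, a, 3, 7), (36, 37, a, 3, 7)}
σ[G < B]: keep tuples satisfying G < B → {(14, 19, a, 19, 27), (14, 19, m, 19, 22), (14, 25, a, 12, 27), (24, 25, c, 27, 38), (24, 25, n, 27, 28), (24, 25, v, 27, 28)}
π[D, B, G]: project onto (D, B, G) (1 duplicate(s) eliminated) → {(14, 22, 19), (14, 27, 19), (14, 27, 25), (24, 28, 25), (24, 38, 25)}

{(14, 22, 19), (14, 27, 19), (14, 27, 25), (24, 28, 25), (24, 38, 25)}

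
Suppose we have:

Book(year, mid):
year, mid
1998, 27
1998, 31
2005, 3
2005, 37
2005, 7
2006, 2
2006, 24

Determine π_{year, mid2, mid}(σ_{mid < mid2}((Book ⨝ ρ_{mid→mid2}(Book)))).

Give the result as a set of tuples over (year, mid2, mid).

{(1998, 31, 27), (2005, 37, 3), (2005, 37, 7), (2005, 7, 3), (2006, 24, 2)}

ρ[mid→mid2]: schema becomes (year, mid2); tuples unchanged.
Natural join on year: {(1998, 27, 27), (1998, 27, 31), (1998, 31, 27), (1998, 31, 31), (2005, 3, 3), (2005, 3, 37), (2005, 3, 7), (2005, 37, 3), (2005, 37, 37), (2005, 37, 7), (2005, 7, 3), (2005, 7, 37), (2005, 7, 7), (2006, 2, 2), (2006, 2, 24), (2006, 24, 2), (2006, 24, 24)}
Selection mid < mid2: {(1998, 27, 31), (2005, 3, 37), (2005, 3, 7), (2005, 7, 37), (2006, 2, 24)}
π_{year, mid2, mid} gives {(1998, 31, 27), (2005, 37, 3), (2005, 37, 7), (2005, 7, 3), (2006, 24, 2)}.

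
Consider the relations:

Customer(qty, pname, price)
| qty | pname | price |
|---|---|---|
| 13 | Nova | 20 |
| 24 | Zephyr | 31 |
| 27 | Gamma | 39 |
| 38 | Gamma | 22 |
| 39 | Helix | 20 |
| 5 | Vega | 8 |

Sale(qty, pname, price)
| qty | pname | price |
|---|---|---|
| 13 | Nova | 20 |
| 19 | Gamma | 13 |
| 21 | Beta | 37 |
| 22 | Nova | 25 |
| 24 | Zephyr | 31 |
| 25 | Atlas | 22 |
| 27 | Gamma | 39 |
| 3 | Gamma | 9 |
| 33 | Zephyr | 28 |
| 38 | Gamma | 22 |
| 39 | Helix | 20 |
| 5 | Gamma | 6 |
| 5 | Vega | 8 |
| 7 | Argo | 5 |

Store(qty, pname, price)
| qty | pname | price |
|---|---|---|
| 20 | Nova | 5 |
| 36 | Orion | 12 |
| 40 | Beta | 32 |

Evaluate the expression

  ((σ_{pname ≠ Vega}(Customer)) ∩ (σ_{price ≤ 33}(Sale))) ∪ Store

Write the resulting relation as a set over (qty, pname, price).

Filtering on pname ≠ Vega leaves {(13, Nova, 20), (24, Zephyr, 31), (27, Gamma, 39), (38, Gamma, 22), (39, Helix, 20)}.
Filtering on price ≤ 33 leaves {(13, Nova, 20), (19, Gamma, 13), (22, Nova, 25), (24, Zephyr, 31), (25, Atlas, 22), (3, Gamma, 9), (33, Zephyr, 28), (38, Gamma, 22), (39, Helix, 20), (5, Gamma, 6), (5, Vega, 8), (7, Argo, 5)}.
Intersection: {(13, Nova, 20), (24, Zephyr, 31), (27, Gamma, 39), (38, Gamma, 22), (39, Helix, 20)} with {(13, Nova, 20), (19, Gamma, 13), (22, Nova, 25), (24, Zephyr, 31), (25, Atlas, 22), (3, Gamma, 9), (33, Zephyr, 28), (38, Gamma, 22), (39, Helix, 20), (5, Gamma, 6), (5, Vega, 8), (7, Argo, 5)} → {(13, Nova, 20), (24, Zephyr, 31), (38, Gamma, 22), (39, Helix, 20)}
Union: {(13, Nova, 20), (24, Zephyr, 31), (38, Gamma, 22), (39, Helix, 20)} with {(20, Nova, 5), (36, Orion, 12), (40, Beta, 32)} → {(13, Nova, 20), (20, Nova, 5), (24, Zephyr, 31), (36, Orion, 12), (38, Gamma, 22), (39, Helix, 20), (40, Beta, 32)}

{(13, Nova, 20), (20, Nova, 5), (24, Zephyr, 31), (36, Orion, 12), (38, Gamma, 22), (39, Helix, 20), (40, Beta, 32)}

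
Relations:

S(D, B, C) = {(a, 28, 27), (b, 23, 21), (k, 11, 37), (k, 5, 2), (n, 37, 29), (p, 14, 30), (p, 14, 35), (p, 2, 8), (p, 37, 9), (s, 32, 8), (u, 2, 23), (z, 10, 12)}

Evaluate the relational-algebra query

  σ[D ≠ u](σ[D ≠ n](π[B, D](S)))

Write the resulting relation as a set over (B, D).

Keep only column(s) B, D (1 duplicate(s) eliminated): {(10, z), (11, k), (14, p), (2, p), (2, u), (23, b), (28, a), (32, s), (37, n), (37, p), (5, k)}
Apply σ_{D ≠ n}; surviving tuples: {(10, z), (11, k), (14, p), (2, p), (2, u), (23, b), (28, a), (32, s), (37, p), (5, k)}
Apply σ_{D ≠ u}; surviving tuples: {(10, z), (11, k), (14, p), (2, p), (23, b), (28, a), (32, s), (37, p), (5, k)}

{(10, z), (11, k), (14, p), (2, p), (23, b), (28, a), (32, s), (37, p), (5, k)}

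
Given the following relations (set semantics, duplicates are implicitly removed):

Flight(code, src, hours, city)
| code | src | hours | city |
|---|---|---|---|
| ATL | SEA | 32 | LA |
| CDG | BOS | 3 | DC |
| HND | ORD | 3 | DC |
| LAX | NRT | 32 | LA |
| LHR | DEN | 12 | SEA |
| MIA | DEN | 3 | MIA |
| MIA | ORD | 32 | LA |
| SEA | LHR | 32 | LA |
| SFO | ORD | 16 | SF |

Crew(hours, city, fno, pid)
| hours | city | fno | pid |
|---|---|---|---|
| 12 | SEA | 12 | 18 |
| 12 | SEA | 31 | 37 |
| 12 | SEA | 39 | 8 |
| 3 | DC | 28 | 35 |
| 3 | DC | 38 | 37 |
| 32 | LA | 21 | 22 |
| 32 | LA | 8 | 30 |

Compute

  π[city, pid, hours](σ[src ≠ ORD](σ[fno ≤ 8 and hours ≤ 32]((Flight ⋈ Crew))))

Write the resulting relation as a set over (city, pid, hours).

Joining Flight and Crew on hours, city yields {(ATL, SEA, 32, LA, 21, 22), (ATL, SEA, 32, LA, 8, 30), (CDG, BOS, 3, DC, 28, 35), (CDG, BOS, 3, DC, 38, 37), (HND, ORD, 3, DC, 28, 35), (HND, ORD, 3, DC, 38, 37), (LAX, NRT, 32, LA, 21, 22), (LAX, NRT, 32, LA, 8, 30), (LHR, DEN, 12, SEA, 12, 18), (LHR, DEN, 12, SEA, 31, 37), (LHR, DEN, 12, SEA, 39, 8), (MIA, ORD, 32, LA, 21, 22), (MIA, ORD, 32, LA, 8, 30), (SEA, LHR, 32, LA, 21, 22), (SEA, LHR, 32, LA, 8, 30)}.
Selection fno ≤ 8 and hours ≤ 32: {(ATL, SEA, 32, LA, 8, 30), (LAX, NRT, 32, LA, 8, 30), (MIA, ORD, 32, LA, 8, 30), (SEA, LHR, 32, LA, 8, 30)}
Selection src ≠ ORD: {(ATL, SEA, 32, LA, 8, 30), (LAX, NRT, 32, LA, 8, 30), (SEA, LHR, 32, LA, 8, 30)}
π[city, pid, hours]: project onto (city, pid, hours) (2 duplicate(s) eliminated) → {(LA, 30, 32)}

{(LA, 30, 32)}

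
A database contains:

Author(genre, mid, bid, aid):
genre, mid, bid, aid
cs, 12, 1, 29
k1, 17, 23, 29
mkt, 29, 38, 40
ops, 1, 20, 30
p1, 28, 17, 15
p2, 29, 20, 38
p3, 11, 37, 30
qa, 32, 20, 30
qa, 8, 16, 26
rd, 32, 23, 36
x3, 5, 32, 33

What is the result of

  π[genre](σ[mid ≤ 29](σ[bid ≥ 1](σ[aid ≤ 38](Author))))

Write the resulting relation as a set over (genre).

{cs, k1, ops, p1, p2, p3, qa, x3}

Apply σ_{aid ≤ 38}; surviving tuples: {(cs, 12, 1, 29), (k1, 17, 23, 29), (ops, 1, 20, 30), (p1, 28, 17, 15), (p2, 29, 20, 38), (p3, 11, 37, 30), (qa, 32, 20, 30), (qa, 8, 16, 26), (rd, 32, 23, 36), (x3, 5, 32, 33)}
Apply σ_{bid ≥ 1}; surviving tuples: {(cs, 12, 1, 29), (k1, 17, 23, 29), (ops, 1, 20, 30), (p1, 28, 17, 15), (p2, 29, 20, 38), (p3, 11, 37, 30), (qa, 32, 20, 30), (qa, 8, 16, 26), (rd, 32, 23, 36), (x3, 5, 32, 33)}
Apply σ_{mid ≤ 29}; surviving tuples: {(cs, 12, 1, 29), (k1, 17, 23, 29), (ops, 1, 20, 30), (p1, 28, 17, 15), (p2, 29, 20, 38), (p3, 11, 37, 30), (qa, 8, 16, 26), (x3, 5, 32, 33)}
Projecting to genre: {cs, k1, ops, p1, p2, p3, qa, x3}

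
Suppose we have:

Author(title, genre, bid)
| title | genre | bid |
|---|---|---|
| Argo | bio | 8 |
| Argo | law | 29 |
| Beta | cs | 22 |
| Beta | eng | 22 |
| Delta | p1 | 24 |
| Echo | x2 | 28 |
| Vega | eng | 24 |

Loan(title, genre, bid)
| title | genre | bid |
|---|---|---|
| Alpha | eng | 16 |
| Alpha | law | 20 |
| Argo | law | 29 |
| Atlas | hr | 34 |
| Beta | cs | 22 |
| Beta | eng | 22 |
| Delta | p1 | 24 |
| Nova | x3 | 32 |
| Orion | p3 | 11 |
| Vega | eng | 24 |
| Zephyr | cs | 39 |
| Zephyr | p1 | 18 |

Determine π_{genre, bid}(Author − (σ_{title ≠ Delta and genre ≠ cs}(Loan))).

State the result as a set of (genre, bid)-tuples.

{(bio, 8), (cs, 22), (p1, 24), (x2, 28)}

Apply σ_{title ≠ Delta and genre ≠ cs}; surviving tuples: {(Alpha, eng, 16), (Alpha, law, 20), (Argo, law, 29), (Atlas, hr, 34), (Beta, eng, 22), (Nova, x3, 32), (Orion, p3, 11), (Vega, eng, 24), (Zephyr, p1, 18)}
Difference: {(Argo, bio, 8), (Argo, law, 29), (Beta, cs, 22), (Beta, eng, 22), (Delta, p1, 24), (Echo, x2, 28), (Vega, eng, 24)} with {(Alpha, eng, 16), (Alpha, law, 20), (Argo, law, 29), (Atlas, hr, 34), (Beta, eng, 22), (Nova, x3, 32), (Orion, p3, 11), (Vega, eng, 24), (Zephyr, p1, 18)} → {(Argo, bio, 8), (Beta, cs, 22), (Delta, p1, 24), (Echo, x2, 28)}
π[genre, bid]: project onto (genre, bid) → {(bio, 8), (cs, 22), (p1, 24), (x2, 28)}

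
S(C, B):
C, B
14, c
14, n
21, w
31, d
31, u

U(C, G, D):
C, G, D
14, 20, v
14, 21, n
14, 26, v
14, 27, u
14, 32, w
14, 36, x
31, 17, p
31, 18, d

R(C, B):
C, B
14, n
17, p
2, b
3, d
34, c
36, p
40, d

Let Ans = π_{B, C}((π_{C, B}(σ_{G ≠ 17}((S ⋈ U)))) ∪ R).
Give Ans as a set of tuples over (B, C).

{(b, 2), (c, 14), (c, 34), (d, 3), (d, 31), (d, 40), (n, 14), (p, 17), (p, 36), (u, 31)}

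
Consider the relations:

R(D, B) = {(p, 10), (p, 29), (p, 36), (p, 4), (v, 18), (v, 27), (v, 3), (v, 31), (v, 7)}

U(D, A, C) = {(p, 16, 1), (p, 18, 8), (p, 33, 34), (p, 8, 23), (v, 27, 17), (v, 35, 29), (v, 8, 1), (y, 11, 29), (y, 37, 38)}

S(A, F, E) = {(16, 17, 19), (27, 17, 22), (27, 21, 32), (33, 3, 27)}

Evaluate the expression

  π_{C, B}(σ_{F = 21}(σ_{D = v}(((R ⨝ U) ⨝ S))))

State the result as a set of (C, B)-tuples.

{(17, 18), (17, 27), (17, 3), (17, 31), (17, 7)}

Natural join on D: {(p, 10, 16, 1), (p, 10, 18, 8), (p, 10, 33, 34), (p, 10, 8, 23), (p, 29, 16, 1), (p, 29, 18, 8), (p, 29, 33, 34), (p, 29, 8, 23), (p, 36, 16, 1), (p, 36, 18, 8), (p, 36, 33, 34), (p, 36, 8, 23), (p, 4, 16, 1), (p, 4, 18, 8), (p, 4, 33, 34), (p, 4, 8, 23), (v, 18, 27, 17), (v, 18, 35, 29), (v, 18, 8, 1), (v, 27, 27, 17), (v, 27, 35, 29), (v, 27, 8, 1), (v, 3, 27, 17), (v, 3, 35, 29), (v, 3, 8, 1), (v, 31, 27, 17), (v, 31, 35, 29), (v, 31, 8, 1), (v, 7, 27, 17), (v, 7, 35, 29), (v, 7, 8, 1)}
Natural join on A: {(p, 10, 16, 1, 17, 19), (p, 10, 33, 34, 3, 27), (p, 29, 16, 1, 17, 19), (p, 29, 33, 34, 3, 27), (p, 36, 16, 1, 17, 19), (p, 36, 33, 34, 3, 27), (p, 4, 16, 1, 17, 19), (p, 4, 33, 34, 3, 27), (v, 18, 27, 17, 17, 22), (v, 18, 27, 17, 21, 32), (v, 27, 27, 17, 17, 22), (v, 27, 27, 17, 21, 32), (v, 3, 27, 17, 17, 22), (v, 3, 27, 17, 21, 32), (v, 31, 27, 17, 17, 22), (v, 31, 27, 17, 21, 32), (v, 7, 27, 17, 17, 22), (v, 7, 27, 17, 21, 32)}
Filtering on D = v leaves {(v, 18, 27, 17, 17, 22), (v, 18, 27, 17, 21, 32), (v, 27, 27, 17, 17, 22), (v, 27, 27, 17, 21, 32), (v, 3, 27, 17, 17, 22), (v, 3, 27, 17, 21, 32), (v, 31, 27, 17, 17, 22), (v, 31, 27, 17, 21, 32), (v, 7, 27, 17, 17, 22), (v, 7, 27, 17, 21, 32)}.
Filtering on F = 21 leaves {(v, 18, 27, 17, 21, 32), (v, 27, 27, 17, 21, 32), (v, 3, 27, 17, 21, 32), (v, 31, 27, 17, 21, 32), (v, 7, 27, 17, 21, 32)}.
Projecting to C, B: {(17, 18), (17, 27), (17, 3), (17, 31), (17, 7)}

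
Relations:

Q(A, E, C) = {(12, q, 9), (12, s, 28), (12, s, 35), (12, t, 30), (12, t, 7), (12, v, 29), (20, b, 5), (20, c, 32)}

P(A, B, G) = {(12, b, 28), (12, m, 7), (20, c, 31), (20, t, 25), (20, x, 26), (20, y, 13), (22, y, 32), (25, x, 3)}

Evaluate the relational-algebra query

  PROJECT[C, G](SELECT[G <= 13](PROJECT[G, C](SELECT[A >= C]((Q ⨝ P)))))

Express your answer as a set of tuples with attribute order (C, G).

{(5, 13), (7, 7), (9, 7)}

Q ⋈ P (natural join on A): {(12, q, 9, b, 28), (12, q, 9, m, 7), (12, s, 28, b, 28), (12, s, 28, m, 7), (12, s, 35, b, 28), (12, s, 35, m, 7), (12, t, 30, b, 28), (12, t, 30, m, 7), (12, t, 7, b, 28), (12, t, 7, m, 7), (12, v, 29, b, 28), (12, v, 29, m, 7), (20, b, 5, c, 31), (20, b, 5, t, 25), (20, b, 5, x, 26), (20, b, 5, y, 13), (20, c, 32, c, 31), (20, c, 32, t, 25), (20, c, 32, x, 26), (20, c, 32, y, 13)}
Filtering on A >= C leaves {(12, q, 9, b, 28), (12, q, 9, m, 7), (12, t, 7, b, 28), (12, t, 7, m, 7), (20, b, 5, c, 31), (20, b, 5, t, 25), (20, b, 5, x, 26), (20, b, 5, y, 13)}.
Projecting to G, C: {(13, 5), (25, 5), (26, 5), (28, 7), (28, 9), (31, 5), (7, 7), (7, 9)}
Filtering on G <= 13 leaves {(13, 5), (7, 7), (7, 9)}.
Projecting to C, G: {(5, 13), (7, 7), (9, 7)}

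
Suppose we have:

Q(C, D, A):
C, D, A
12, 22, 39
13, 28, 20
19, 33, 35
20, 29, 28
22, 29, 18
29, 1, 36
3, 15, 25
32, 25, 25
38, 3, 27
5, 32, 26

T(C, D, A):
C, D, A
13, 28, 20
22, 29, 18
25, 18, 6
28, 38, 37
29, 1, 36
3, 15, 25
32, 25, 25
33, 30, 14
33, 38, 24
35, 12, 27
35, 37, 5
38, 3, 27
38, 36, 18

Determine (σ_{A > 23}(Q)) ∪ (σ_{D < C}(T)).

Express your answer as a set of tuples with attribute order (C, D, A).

{(12, 22, 39), (19, 33, 35), (20, 29, 28), (25, 18, 6), (29, 1, 36), (3, 15, 25), (32, 25, 25), (33, 30, 14), (35, 12, 27), (38, 3, 27), (38, 36, 18), (5, 32, 26)}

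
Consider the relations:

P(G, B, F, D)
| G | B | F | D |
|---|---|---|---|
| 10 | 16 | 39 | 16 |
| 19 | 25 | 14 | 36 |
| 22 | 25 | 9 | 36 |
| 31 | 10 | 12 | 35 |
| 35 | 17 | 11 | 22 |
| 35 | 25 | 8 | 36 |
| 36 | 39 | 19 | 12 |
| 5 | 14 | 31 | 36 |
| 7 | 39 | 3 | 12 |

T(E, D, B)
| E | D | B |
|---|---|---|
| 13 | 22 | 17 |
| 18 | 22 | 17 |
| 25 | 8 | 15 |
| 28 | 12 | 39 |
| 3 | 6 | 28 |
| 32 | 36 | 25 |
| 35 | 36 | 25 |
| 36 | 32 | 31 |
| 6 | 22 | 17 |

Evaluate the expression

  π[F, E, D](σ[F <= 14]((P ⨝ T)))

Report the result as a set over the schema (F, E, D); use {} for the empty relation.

P ⋈ T (natural join on B, D): {(19, 25, 14, 36, 32), (19, 25, 14, 36, 35), (22, 25, 9, 36, 32), (22, 25, 9, 36, 35), (35, 17, 11, 22, 13), (35, 17, 11, 22, 18), (35, 17, 11, 22, 6), (35, 25, 8, 36, 32), (35, 25, 8, 36, 35), (36, 39, 19, 12, 28), (7, 39, 3, 12, 28)}
σ[F <= 14]: keep tuples satisfying F <= 14 → {(19, 25, 14, 36, 32), (19, 25, 14, 36, 35), (22, 25, 9, 36, 32), (22, 25, 9, 36, 35), (35, 17, 11, 22, 13), (35, 17, 11, 22, 18), (35, 17, 11, 22, 6), (35, 25, 8, 36, 32), (35, 25, 8, 36, 35), (7, 39, 3, 12, 28)}
Projecting to F, E, D: {(11, 13, 22), (11, 18, 22), (11, 6, 22), (14, 32, 36), (14, 35, 36), (3, 28, 12), (8, 32, 36), (8, 35, 36), (9, 32, 36), (9, 35, 36)}

{(11, 13, 22), (11, 18, 22), (11, 6, 22), (14, 32, 36), (14, 35, 36), (3, 28, 12), (8, 32, 36), (8, 35, 36), (9, 32, 36), (9, 35, 36)}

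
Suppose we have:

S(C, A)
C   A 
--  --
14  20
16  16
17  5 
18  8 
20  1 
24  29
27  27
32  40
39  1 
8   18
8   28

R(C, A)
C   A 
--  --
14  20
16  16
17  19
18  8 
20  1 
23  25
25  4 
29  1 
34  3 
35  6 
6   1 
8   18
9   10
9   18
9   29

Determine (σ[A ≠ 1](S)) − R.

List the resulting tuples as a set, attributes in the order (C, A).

{(17, 5), (24, 29), (27, 27), (32, 40), (8, 28)}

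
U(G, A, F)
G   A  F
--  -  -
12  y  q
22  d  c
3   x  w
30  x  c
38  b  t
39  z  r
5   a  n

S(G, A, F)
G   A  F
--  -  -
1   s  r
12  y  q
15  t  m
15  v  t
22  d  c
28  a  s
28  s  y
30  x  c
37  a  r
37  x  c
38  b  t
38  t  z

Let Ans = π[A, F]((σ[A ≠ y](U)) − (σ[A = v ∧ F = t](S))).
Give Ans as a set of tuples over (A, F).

{(a, n), (b, t), (d, c), (x, c), (x, w), (z, r)}

Apply σ_{A ≠ y}; surviving tuples: {(22, d, c), (3, x, w), (30, x, c), (38, b, t), (39, z, r), (5, a, n)}
Apply σ_{A = v ∧ F = t}; surviving tuples: {(15, v, t)}
Set difference of the two operands is {(22, d, c), (3, x, w), (30, x, c), (38, b, t), (39, z, r), (5, a, n)}.
Keep only column(s) A, F: {(a, n), (b, t), (d, c), (x, c), (x, w), (z, r)}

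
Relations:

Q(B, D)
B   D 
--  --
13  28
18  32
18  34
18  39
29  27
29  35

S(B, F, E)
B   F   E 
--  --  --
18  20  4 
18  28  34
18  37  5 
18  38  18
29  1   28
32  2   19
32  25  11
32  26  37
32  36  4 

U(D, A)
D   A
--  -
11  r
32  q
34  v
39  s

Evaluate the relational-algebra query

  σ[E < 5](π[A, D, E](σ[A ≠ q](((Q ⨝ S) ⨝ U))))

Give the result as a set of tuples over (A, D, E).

{(s, 39, 4), (v, 34, 4)}

Natural join on B: {(18, 32, 20, 4), (18, 32, 28, 34), (18, 32, 37, 5), (18, 32, 38, 18), (18, 34, 20, 4), (18, 34, 28, 34), (18, 34, 37, 5), (18, 34, 38, 18), (18, 39, 20, 4), (18, 39, 28, 34), (18, 39, 37, 5), (18, 39, 38, 18), (29, 27, 1, 28), (29, 35, 1, 28)}
Natural join on D: {(18, 32, 20, 4, q), (18, 32, 28, 34, q), (18, 32, 37, 5, q), (18, 32, 38, 18, q), (18, 34, 20, 4, v), (18, 34, 28, 34, v), (18, 34, 37, 5, v), (18, 34, 38, 18, v), (18, 39, 20, 4, s), (18, 39, 28, 34, s), (18, 39, 37, 5, s), (18, 39, 38, 18, s)}
Apply σ_{A ≠ q}; surviving tuples: {(18, 34, 20, 4, v), (18, 34, 28, 34, v), (18, 34, 37, 5, v), (18, 34, 38, 18, v), (18, 39, 20, 4, s), (18, 39, 28, 34, s), (18, 39, 37, 5, s), (18, 39, 38, 18, s)}
π[A, D, E]: project onto (A, D, E) → {(s, 39, 18), (s, 39, 34), (s, 39, 4), (s, 39, 5), (v, 34, 18), (v, 34, 34), (v, 34, 4), (v, 34, 5)}
Apply σ_{E < 5}; surviving tuples: {(s, 39, 4), (v, 34, 4)}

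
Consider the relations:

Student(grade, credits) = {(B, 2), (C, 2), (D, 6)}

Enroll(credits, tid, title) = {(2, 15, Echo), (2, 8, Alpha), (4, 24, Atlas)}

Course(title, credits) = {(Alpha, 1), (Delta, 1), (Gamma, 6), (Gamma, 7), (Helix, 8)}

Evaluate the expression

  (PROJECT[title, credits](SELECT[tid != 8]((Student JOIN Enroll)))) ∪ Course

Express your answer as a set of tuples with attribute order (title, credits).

{(Alpha, 1), (Delta, 1), (Echo, 2), (Gamma, 6), (Gamma, 7), (Helix, 8)}

Natural join on credits: {(B, 2, 15, Echo), (B, 2, 8, Alpha), (C, 2, 15, Echo), (C, 2, 8, Alpha)}
Selection tid != 8: {(B, 2, 15, Echo), (C, 2, 15, Echo)}
Projecting to title, credits (1 duplicate(s) eliminated): {(Echo, 2)}
Union: {(Echo, 2)} with {(Alpha, 1), (Delta, 1), (Gamma, 6), (Gamma, 7), (Helix, 8)} → {(Alpha, 1), (Delta, 1), (Echo, 2), (Gamma, 6), (Gamma, 7), (Helix, 8)}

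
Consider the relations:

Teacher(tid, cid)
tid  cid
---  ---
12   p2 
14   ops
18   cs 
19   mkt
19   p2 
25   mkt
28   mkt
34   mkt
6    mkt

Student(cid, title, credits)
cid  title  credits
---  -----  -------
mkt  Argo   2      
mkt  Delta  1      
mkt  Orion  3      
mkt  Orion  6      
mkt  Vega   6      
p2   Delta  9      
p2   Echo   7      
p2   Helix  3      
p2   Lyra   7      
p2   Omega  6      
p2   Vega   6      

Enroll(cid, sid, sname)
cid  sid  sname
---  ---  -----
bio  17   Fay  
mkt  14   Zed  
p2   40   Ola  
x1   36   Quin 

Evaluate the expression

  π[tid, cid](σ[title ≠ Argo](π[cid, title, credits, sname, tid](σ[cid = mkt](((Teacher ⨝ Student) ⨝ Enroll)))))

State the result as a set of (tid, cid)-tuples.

{(19, mkt), (25, mkt), (28, mkt), (34, mkt), (6, mkt)}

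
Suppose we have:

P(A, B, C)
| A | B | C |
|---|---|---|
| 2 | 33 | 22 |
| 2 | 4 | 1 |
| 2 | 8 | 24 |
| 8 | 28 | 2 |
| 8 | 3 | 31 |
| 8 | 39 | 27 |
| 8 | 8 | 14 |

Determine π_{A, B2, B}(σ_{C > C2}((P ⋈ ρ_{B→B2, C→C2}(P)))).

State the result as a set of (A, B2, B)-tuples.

{(2, 33, 8), (2, 4, 33), (2, 4, 8), (8, 28, 3), (8, 28, 39), (8, 28, 8), (8, 39, 3), (8, 8, 3), (8, 8, 39)}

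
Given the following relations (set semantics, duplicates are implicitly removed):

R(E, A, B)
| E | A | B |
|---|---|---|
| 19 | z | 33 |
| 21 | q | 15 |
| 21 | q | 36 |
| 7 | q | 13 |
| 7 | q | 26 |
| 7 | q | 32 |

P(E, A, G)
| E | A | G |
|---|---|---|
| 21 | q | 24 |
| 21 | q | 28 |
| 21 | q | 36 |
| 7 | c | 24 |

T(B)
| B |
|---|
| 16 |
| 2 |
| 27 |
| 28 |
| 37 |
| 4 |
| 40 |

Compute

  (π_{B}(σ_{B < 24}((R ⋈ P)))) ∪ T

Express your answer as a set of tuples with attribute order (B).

{15, 16, 2, 27, 28, 37, 4, 40}

Joining R and P on E, A yields {(21, q, 15, 24), (21, q, 15, 28), (21, q, 15, 36), (21, q, 36, 24), (21, q, 36, 28), (21, q, 36, 36)}.
Apply σ_{B < 24}; surviving tuples: {(21, q, 15, 24), (21, q, 15, 28), (21, q, 15, 36)}
π_{B} gives {15} (2 duplicate(s) eliminated).
Taking the union: {15, 16, 2, 27, 28, 37, 4, 40}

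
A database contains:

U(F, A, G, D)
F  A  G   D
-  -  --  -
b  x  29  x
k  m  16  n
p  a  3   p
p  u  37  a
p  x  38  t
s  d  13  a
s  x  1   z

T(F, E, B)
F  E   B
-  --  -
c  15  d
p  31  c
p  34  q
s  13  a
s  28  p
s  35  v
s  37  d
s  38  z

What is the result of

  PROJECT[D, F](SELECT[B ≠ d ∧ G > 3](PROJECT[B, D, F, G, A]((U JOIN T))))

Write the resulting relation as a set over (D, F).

{(a, p), (a, s), (t, p)}

Joining U and T on F yields {(p, a, 3, p, 31, c), (p, a, 3, p, 34, q), (p, u, 37, a, 31, c), (p, u, 37, a, 34, q), (p, x, 38, t, 31, c), (p, x, 38, t, 34, q), (s, d, 13, a, 13, a), (s, d, 13, a, 28, p), (s, d, 13, a, 35, v), (s, d, 13, a, 37, d), (s, d, 13, a, 38, z), (s, x, 1, z, 13, a), (s, x, 1, z, 28, p), (s, x, 1, z, 35, v), (s, x, 1, z, 37, d), (s, x, 1, z, 38, z)}.
Projecting to B, D, F, G, A: {(a, a, s, 13, d), (a, z, s, 1, x), (c, a, p, 37, u), (c, p, p, 3, a), (c, t, p, 38, x), (d, a, s, 13, d), (d, z, s, 1, x), (p, a, s, 13, d), (p, z, s, 1, x), (q, a, p, 37, u), (q, p, p, 3, a), (q, t, p, 38, x), (v, a, s, 13, d), (v, z, s, 1, x), (z, a, s, 13, d), (z, z, s, 1, x)}
Apply σ_{B ≠ d ∧ G > 3}; surviving tuples: {(a, a, s, 13, d), (c, a, p, 37, u), (c, t, p, 38, x), (p, a, s, 13, d), (q, a, p, 37, u), (q, t, p, 38, x), (v, a, s, 13, d), (z, a, s, 13, d)}
Projecting to D, F (5 duplicate(s) eliminated): {(a, p), (a, s), (t, p)}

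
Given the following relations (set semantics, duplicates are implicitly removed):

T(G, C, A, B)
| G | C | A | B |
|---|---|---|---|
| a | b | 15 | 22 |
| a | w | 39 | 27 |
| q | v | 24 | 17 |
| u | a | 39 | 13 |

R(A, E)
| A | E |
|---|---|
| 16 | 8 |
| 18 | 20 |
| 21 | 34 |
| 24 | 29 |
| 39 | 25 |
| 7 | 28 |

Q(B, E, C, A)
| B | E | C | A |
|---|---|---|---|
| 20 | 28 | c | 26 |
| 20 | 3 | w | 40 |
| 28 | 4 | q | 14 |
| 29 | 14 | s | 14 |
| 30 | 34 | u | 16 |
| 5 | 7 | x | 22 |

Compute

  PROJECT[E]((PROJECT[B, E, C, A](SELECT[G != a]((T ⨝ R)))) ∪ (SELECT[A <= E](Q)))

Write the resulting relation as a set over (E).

Natural join on A: {(a, w, 39, 27, 25), (q, v, 24, 17, 29), (u, a, 39, 13, 25)}
Apply σ_{G != a}; surviving tuples: {(q, v, 24, 17, 29), (u, a, 39, 13, 25)}
π_{B, E, C, A} gives {(13, 25, a, 39), (17, 29, v, 24)}.
Apply σ_{A <= E}; surviving tuples: {(20, 28, c, 26), (29, 14, s, 14), (30, 34, u, 16)}
Union: {(13, 25, a, 39), (17, 29, v, 24)} with {(20, 28, c, 26), (29, 14, s, 14), (30, 34, u, 16)} → {(13, 25, a, 39), (17, 29, v, 24), (20, 28, c, 26), (29, 14, s, 14), (30, 34, u, 16)}
π_{E} gives {14, 25, 28, 29, 34}.

{14, 25, 28, 29, 34}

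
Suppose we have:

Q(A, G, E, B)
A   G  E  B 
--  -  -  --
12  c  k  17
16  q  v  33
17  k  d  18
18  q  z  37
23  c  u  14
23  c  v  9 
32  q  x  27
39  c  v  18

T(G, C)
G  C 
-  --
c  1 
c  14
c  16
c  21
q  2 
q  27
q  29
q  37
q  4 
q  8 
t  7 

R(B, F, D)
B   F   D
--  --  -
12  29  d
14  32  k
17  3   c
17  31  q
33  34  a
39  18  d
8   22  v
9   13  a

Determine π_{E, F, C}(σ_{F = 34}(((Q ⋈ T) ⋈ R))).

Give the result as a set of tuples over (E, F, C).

Q ⋈ T (natural join on G): {(12, c, k, 17, 1), (12, c, k, 17, 14), (12, c, k, 17, 16), (12, c, k, 17, 21), (16, q, v, 33, 2), (16, q, v, 33, 27), (16, q, v, 33, 29), (16, q, v, 33, 37), (16, q, v, 33, 4), (16, q, v, 33, 8), (18, q, z, 37, 2), (18, q, z, 37, 27), (18, q, z, 37, 29), (18, q, z, 37, 37), (18, q, z, 37, 4), (18, q, z, 37, 8), (23, c, u, 14, 1), (23, c, u, 14, 14), (23, c, u, 14, 16), (23, c, u, 14, 21), (23, c, v, 9, 1), (23, c, v, 9, 14), (23, c, v, 9, 16), (23, c, v, 9, 21), (32, q, x, 27, 2), (32, q, x, 27, 27), (32, q, x, 27, 29), (32, q, x, 27, 37), (32, q, x, 27, 4), (32, q, x, 27, 8), (39, c, v, 18, 1), (39, c, v, 18, 14), (39, c, v, 18, 16), (39, c, v, 18, 21)}
(Q ⋈ T) ⋈ R (natural join on B): {(12, c, k, 17, 1, 3, c), (12, c, k, 17, 1, 31, q), (12, c, k, 17, 14, 3, c), (12, c, k, 17, 14, 31, q), (12, c, k, 17, 16, 3, c), (12, c, k, 17, 16, 31, q), (12, c, k, 17, 21, 3, c), (12, c, k, 17, 21, 31, q), (16, q, v, 33, 2, 34, a), (16, q, v, 33, 27, 34, a), (16, q, v, 33, 29, 34, a), (16, q, v, 33, 37, 34, a), (16, q, v, 33, 4, 34, a), (16, q, v, 33, 8, 34, a), (23, c, u, 14, 1, 32, k), (23, c, u, 14, 14, 32, k), (23, c, u, 14, 16, 32, k), (23, c, u, 14, 21, 32, k), (23, c, v, 9, 1, 13, a), (23, c, v, 9, 14, 13, a), (23, c, v, 9, 16, 13, a), (23, c, v, 9, 21, 13, a)}
σ[F = 34]: keep tuples satisfying F = 34 → {(16, q, v, 33, 2, 34, a), (16, q, v, 33, 27, 34, a), (16, q, v, 33, 29, 34, a), (16, q, v, 33, 37, 34, a), (16, q, v, 33, 4, 34, a), (16, q, v, 33, 8, 34, a)}
Projecting to E, F, C: {(v, 34, 2), (v, 34, 27), (v, 34, 29), (v, 34, 37), (v, 34, 4), (v, 34, 8)}

{(v, 34, 2), (v, 34, 27), (v, 34, 29), (v, 34, 37), (v, 34, 4), (v, 34, 8)}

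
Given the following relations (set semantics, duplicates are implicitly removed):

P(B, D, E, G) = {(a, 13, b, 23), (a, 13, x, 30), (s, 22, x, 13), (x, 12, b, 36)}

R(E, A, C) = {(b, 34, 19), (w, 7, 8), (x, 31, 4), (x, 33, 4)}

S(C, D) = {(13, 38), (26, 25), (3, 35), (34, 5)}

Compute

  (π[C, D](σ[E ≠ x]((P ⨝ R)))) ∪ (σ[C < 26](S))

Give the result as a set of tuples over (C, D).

P ⋈ R (natural join on E): {(a, 13, b, 23, 34, 19), (a, 13, x, 30, 31, 4), (a, 13, x, 30, 33, 4), (s, 22, x, 13, 31, 4), (s, 22, x, 13, 33, 4), (x, 12, b, 36, 34, 19)}
σ[E ≠ x]: keep tuples satisfying E ≠ x → {(a, 13, b, 23, 34, 19), (x, 12, b, 36, 34, 19)}
π[C, D]: project onto (C, D) → {(19, 12), (19, 13)}
σ[C < 26]: keep tuples satisfying C < 26 → {(13, 38), (3, 35)}
Taking the union: {(13, 38), (19, 12), (19, 13), (3, 35)}

{(13, 38), (19, 12), (19, 13), (3, 35)}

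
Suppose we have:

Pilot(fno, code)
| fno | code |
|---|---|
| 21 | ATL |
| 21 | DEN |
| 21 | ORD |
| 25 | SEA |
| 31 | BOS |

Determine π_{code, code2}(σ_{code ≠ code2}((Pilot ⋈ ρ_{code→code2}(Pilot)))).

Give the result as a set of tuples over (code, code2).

{(ATL, DEN), (ATL, ORD), (DEN, ATL), (DEN, ORD), (ORD, ATL), (ORD, DEN)}

ρ[code→code2]: schema becomes (fno, code2); tuples unchanged.
Joining Pilot and ρ_{code→code2}(Pilot) on fno yields {(21, ATL, ATL), (21, ATL, DEN), (21, ATL, ORD), (21, DEN, ATL), (21, DEN, DEN), (21, DEN, ORD), (21, ORD, ATL), (21, ORD, DEN), (21, ORD, ORD), (25, SEA, SEA), (31, BOS, BOS)}.
Apply σ_{code ≠ code2}; surviving tuples: {(21, ATL, DEN), (21, ATL, ORD), (21, DEN, ATL), (21, DEN, ORD), (21, ORD, ATL), (21, ORD, DEN)}
π[code, code2]: project onto (code, code2) → {(ATL, DEN), (ATL, ORD), (DEN, ATL), (DEN, ORD), (ORD, ATL), (ORD, DEN)}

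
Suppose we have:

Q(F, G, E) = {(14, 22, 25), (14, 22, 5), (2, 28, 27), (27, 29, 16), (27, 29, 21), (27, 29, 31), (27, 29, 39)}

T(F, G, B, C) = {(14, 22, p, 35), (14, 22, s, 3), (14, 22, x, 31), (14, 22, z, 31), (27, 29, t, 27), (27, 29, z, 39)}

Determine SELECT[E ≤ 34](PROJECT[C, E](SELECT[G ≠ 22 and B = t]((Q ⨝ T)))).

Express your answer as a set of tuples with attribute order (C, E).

Natural join on F, G: {(14, 22, 25, p, 35), (14, 22, 25, s, 3), (14, 22, 25, x, 31), (14, 22, 25, z, 31), (14, 22, 5, p, 35), (14, 22, 5, s, 3), (14, 22, 5, x, 31), (14, 22, 5, z, 31), (27, 29, 16, t, 27), (27, 29, 16, z, 39), (27, 29, 21, t, 27), (27, 29, 21, z, 39), (27, 29, 31, t, 27), (27, 29, 31, z, 39), (27, 29, 39, t, 27), (27, 29, 39, z, 39)}
Selection G ≠ 22 and B = t: {(27, 29, 16, t, 27), (27, 29, 21, t, 27), (27, 29, 31, t, 27), (27, 29, 39, t, 27)}
π[C, E]: project onto (C, E) → {(27, 16), (27, 21), (27, 31), (27, 39)}
Selection E ≤ 34: {(27, 16), (27, 21), (27, 31)}

{(27, 16), (27, 21), (27, 31)}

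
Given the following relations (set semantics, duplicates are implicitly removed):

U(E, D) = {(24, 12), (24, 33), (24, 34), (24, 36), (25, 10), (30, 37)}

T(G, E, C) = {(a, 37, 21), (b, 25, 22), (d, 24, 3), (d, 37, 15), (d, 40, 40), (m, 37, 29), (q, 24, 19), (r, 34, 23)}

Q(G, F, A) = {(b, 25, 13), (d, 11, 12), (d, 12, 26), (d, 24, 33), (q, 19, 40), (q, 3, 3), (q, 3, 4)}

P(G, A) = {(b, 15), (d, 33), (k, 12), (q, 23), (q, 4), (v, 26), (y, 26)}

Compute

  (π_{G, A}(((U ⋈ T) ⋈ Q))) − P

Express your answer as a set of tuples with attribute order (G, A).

{(b, 13), (d, 12), (d, 26), (q, 3), (q, 40)}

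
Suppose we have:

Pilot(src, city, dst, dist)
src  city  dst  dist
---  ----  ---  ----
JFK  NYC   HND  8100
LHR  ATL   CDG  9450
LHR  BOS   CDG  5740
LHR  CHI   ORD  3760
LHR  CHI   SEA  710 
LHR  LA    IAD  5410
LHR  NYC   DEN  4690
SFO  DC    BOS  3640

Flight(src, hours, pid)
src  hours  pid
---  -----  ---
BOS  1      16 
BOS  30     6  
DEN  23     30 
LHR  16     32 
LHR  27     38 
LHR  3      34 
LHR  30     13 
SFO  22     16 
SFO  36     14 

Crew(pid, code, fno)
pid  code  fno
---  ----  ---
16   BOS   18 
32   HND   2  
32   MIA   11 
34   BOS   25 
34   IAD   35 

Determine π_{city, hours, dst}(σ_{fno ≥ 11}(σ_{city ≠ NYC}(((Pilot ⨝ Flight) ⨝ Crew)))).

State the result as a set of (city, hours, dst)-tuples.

{(ATL, 16, CDG), (ATL, 3, CDG), (BOS, 16, CDG), (BOS, 3, CDG), (CHI, 16, ORD), (CHI, 16, SEA), (CHI, 3, ORD), (CHI, 3, SEA), (DC, 22, BOS), (LA, 16, IAD), (LA, 3, IAD)}

Pilot ⋈ Flight (natural join on src): {(LHR, ATL, CDG, 9450, 16, 32), (LHR, ATL, CDG, 9450, 27, 38), (LHR, ATL, CDG, 9450, 3, 34), (LHR, ATL, CDG, 9450, 30, 13), (LHR, BOS, CDG, 5740, 16, 32), (LHR, BOS, CDG, 5740, 27, 38), (LHR, BOS, CDG, 5740, 3, 34), (LHR, BOS, CDG, 5740, 30, 13), (LHR, CHI, ORD, 3760, 16, 32), (LHR, CHI, ORD, 3760, 27, 38), (LHR, CHI, ORD, 3760, 3, 34), (LHR, CHI, ORD, 3760, 30, 13), (LHR, CHI, SEA, 710, 16, 32), (LHR, CHI, SEA, 710, 27, 38), (LHR, CHI, SEA, 710, 3, 34), (LHR, CHI, SEA, 710, 30, 13), (LHR, LA, IAD, 5410, 16, 32), (LHR, LA, IAD, 5410, 27, 38), (LHR, LA, IAD, 5410, 3, 34), (LHR, LA, IAD, 5410, 30, 13), (LHR, NYC, DEN, 4690, 16, 32), (LHR, NYC, DEN, 4690, 27, 38), (LHR, NYC, DEN, 4690, 3, 34), (LHR, NYC, DEN, 4690, 30, 13), (SFO, DC, BOS, 3640, 22, 16), (SFO, DC, BOS, 3640, 36, 14)}
(Pilot ⨝ Flight) ⋈ Crew (natural join on pid): {(LHR, ATL, CDG, 9450, 16, 32, HND, 2), (LHR, ATL, CDG, 9450, 16, 32, MIA, 11), (LHR, ATL, CDG, 9450, 3, 34, BOS, 25), (LHR, ATL, CDG, 9450, 3, 34, IAD, 35), (LHR, BOS, CDG, 5740, 16, 32, HND, 2), (LHR, BOS, CDG, 5740, 16, 32, MIA, 11), (LHR, BOS, CDG, 5740, 3, 34, BOS, 25), (LHR, BOS, CDG, 5740, 3, 34, IAD, 35), (LHR, CHI, ORD, 3760, 16, 32, HND, 2), (LHR, CHI, ORD, 3760, 16, 32, MIA, 11), (LHR, CHI, ORD, 3760, 3, 34, BOS, 25), (LHR, CHI, ORD, 3760, 3, 34, IAD, 35), (LHR, CHI, SEA, 710, 16, 32, HND, 2), (LHR, CHI, SEA, 710, 16, 32, MIA, 11), (LHR, CHI, SEA, 710, 3, 34, BOS, 25), (LHR, CHI, SEA, 710, 3, 34, IAD, 35), (LHR, LA, IAD, 5410, 16, 32, HND, 2), (LHR, LA, IAD, 5410, 16, 32, MIA, 11), (LHR, LA, IAD, 5410, 3, 34, BOS, 25), (LHR, LA, IAD, 5410, 3, 34, IAD, 35), (LHR, NYC, DEN, 4690, 16, 32, HND, 2), (LHR, NYC, DEN, 4690, 16, 32, MIA, 11), (LHR, NYC, DEN, 4690, 3, 34, BOS, 25), (LHR, NYC, DEN, 4690, 3, 34, IAD, 35), (SFO, DC, BOS, 3640, 22, 16, BOS, 18)}
Apply σ_{city ≠ NYC}; surviving tuples: {(LHR, ATL, CDG, 9450, 16, 32, HND, 2), (LHR, ATL, CDG, 9450, 16, 32, MIA, 11), (LHR, ATL, CDG, 9450, 3, 34, BOS, 25), (LHR, ATL, CDG, 9450, 3, 34, IAD, 35), (LHR, BOS, CDG, 5740, 16, 32, HND, 2), (LHR, BOS, CDG, 5740, 16, 32, MIA, 11), (LHR, BOS, CDG, 5740, 3, 34, BOS, 25), (LHR, BOS, CDG, 5740, 3, 34, IAD, 35), (LHR, CHI, ORD, 3760, 16, 32, HND, 2), (LHR, CHI, ORD, 3760, 16, 32, MIA, 11), (LHR, CHI, ORD, 3760, 3, 34, BOS, 25), (LHR, CHI, ORD, 3760, 3, 34, IAD, 35), (LHR, CHI, SEA, 710, 16, 32, HND, 2), (LHR, CHI, SEA, 710, 16, 32, MIA, 11), (LHR, CHI, SEA, 710, 3, 34, BOS, 25), (LHR, CHI, SEA, 710, 3, 34, IAD, 35), (LHR, LA, IAD, 5410, 16, 32, HND, 2), (LHR, LA, IAD, 5410, 16, 32, MIA, 11), (LHR, LA, IAD, 5410, 3, 34, BOS, 25), (LHR, LA, IAD, 5410, 3, 34, IAD, 35), (SFO, DC, BOS, 3640, 22, 16, BOS, 18)}
Apply σ_{fno ≥ 11}; surviving tuples: {(LHR, ATL, CDG, 9450, 16, 32, MIA, 11), (LHR, ATL, CDG, 9450, 3, 34, BOS, 25), (LHR, ATL, CDG, 9450, 3, 34, IAD, 35), (LHR, BOS, CDG, 5740, 16, 32, MIA, 11), (LHR, BOS, CDG, 5740, 3, 34, BOS, 25), (LHR, BOS, CDG, 5740, 3, 34, IAD, 35), (LHR, CHI, ORD, 3760, 16, 32, MIA, 11), (LHR, CHI, ORD, 3760, 3, 34, BOS, 25), (LHR, CHI, ORD, 3760, 3, 34, IAD, 35), (LHR, CHI, SEA, 710, 16, 32, MIA, 11), (LHR, CHI, SEA, 710, 3, 34, BOS, 25), (LHR, CHI, SEA, 710, 3, 34, IAD, 35), (LHR, LA, IAD, 5410, 16, 32, MIA, 11), (LHR, LA, IAD, 5410, 3, 34, BOS, 25), (LHR, LA, IAD, 5410, 3, 34, IAD, 35), (SFO, DC, BOS, 3640, 22, 16, BOS, 18)}
π_{city, hours, dst} gives {(ATL, 16, CDG), (ATL, 3, CDG), (BOS, 16, CDG), (BOS, 3, CDG), (CHI, 16, ORD), (CHI, 16, SEA), (CHI, 3, ORD), (CHI, 3, SEA), (DC, 22, BOS), (LA, 16, IAD), (LA, 3, IAD)} (5 duplicate(s) eliminated).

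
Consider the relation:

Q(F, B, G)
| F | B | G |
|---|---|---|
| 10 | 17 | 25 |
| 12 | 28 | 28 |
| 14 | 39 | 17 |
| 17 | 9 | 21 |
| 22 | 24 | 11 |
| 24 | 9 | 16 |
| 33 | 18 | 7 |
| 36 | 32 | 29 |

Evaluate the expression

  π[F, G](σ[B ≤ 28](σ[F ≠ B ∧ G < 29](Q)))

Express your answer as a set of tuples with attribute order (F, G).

{(10, 25), (12, 28), (17, 21), (22, 11), (24, 16), (33, 7)}

Apply σ_{F ≠ B ∧ G < 29}; surviving tuples: {(10, 17, 25), (12, 28, 28), (14, 39, 17), (17, 9, 21), (22, 24, 11), (24, 9, 16), (33, 18, 7)}
Apply σ_{B ≤ 28}; surviving tuples: {(10, 17, 25), (12, 28, 28), (17, 9, 21), (22, 24, 11), (24, 9, 16), (33, 18, 7)}
π_{F, G} gives {(10, 25), (12, 28), (17, 21), (22, 11), (24, 16), (33, 7)}.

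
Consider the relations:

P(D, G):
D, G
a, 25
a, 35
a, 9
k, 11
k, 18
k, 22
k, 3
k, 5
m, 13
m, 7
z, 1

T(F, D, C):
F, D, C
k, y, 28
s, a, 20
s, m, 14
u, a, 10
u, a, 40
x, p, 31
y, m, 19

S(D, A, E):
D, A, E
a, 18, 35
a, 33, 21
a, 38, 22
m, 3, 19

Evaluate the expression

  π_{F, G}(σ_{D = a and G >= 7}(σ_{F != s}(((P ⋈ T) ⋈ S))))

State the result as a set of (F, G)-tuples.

Joining P and T on D yields {(a, 25, s, 20), (a, 25, u, 10), (a, 25, u, 40), (a, 35, s, 20), (a, 35, u, 10), (a, 35, u, 40), (a, 9, s, 20), (a, 9, u, 10), (a, 9, u, 40), (m, 13, s, 14), (m, 13, y, 19), (m, 7, s, 14), (m, 7, y, 19)}.
Joining (P ⋈ T) and S on D yields {(a, 25, s, 20, 18, 35), (a, 25, s, 20, 33, 21), (a, 25, s, 20, 38, 22), (a, 25, u, 10, 18, 35), (a, 25, u, 10, 33, 21), (a, 25, u, 10, 38, 22), (a, 25, u, 40, 18, 35), (a, 25, u, 40, 33, 21), (a, 25, u, 40, 38, 22), (a, 35, s, 20, 18, 35), (a, 35, s, 20, 33, 21), (a, 35, s, 20, 38, 22), (a, 35, u, 10, 18, 35), (a, 35, u, 10, 33, 21), (a, 35, u, 10, 38, 22), (a, 35, u, 40, 18, 35), (a, 35, u, 40, 33, 21), (a, 35, u, 40, 38, 22), (a, 9, s, 20, 18, 35), (a, 9, s, 20, 33, 21), (a, 9, s, 20, 38, 22), (a, 9, u, 10, 18, 35), (a, 9, u, 10, 33, 21), (a, 9, u, 10, 38, 22), (a, 9, u, 40, 18, 35), (a, 9, u, 40, 33, 21), (a, 9, u, 40, 38, 22), (m, 13, s, 14, 3, 19), (m, 13, y, 19, 3, 19), (m, 7, s, 14, 3, 19), (m, 7, y, 19, 3, 19)}.
Apply σ_{F != s}; surviving tuples: {(a, 25, u, 10, 18, 35), (a, 25, u, 10, 33, 21), (a, 25, u, 10, 38, 22), (a, 25, u, 40, 18, 35), (a, 25, u, 40, 33, 21), (a, 25, u, 40, 38, 22), (a, 35, u, 10, 18, 35), (a, 35, u, 10, 33, 21), (a, 35, u, 10, 38, 22), (a, 35, u, 40, 18, 35), (a, 35, u, 40, 33, 21), (a, 35, u, 40, 38, 22), (a, 9, u, 10, 18, 35), (a, 9, u, 10, 33, 21), (a, 9, u, 10, 38, 22), (a, 9, u, 40, 18, 35), (a, 9, u, 40, 33, 21), (a, 9, u, 40, 38, 22), (m, 13, y, 19, 3, 19), (m, 7, y, 19, 3, 19)}
Apply σ_{D = a and G >= 7}; surviving tuples: {(a, 25, u, 10, 18, 35), (a, 25, u, 10, 33, 21), (a, 25, u, 10, 38, 22), (a, 25, u, 40, 18, 35), (a, 25, u, 40, 33, 21), (a, 25, u, 40, 38, 22), (a, 35, u, 10, 18, 35), (a, 35, u, 10, 33, 21), (a, 35, u, 10, 38, 22), (a, 35, u, 40, 18, 35), (a, 35, u, 40, 33, 21), (a, 35, u, 40, 38, 22), (a, 9, u, 10, 18, 35), (a, 9, u, 10, 33, 21), (a, 9, u, 10, 38, 22), (a, 9, u, 40, 18, 35), (a, 9, u, 40, 33, 21), (a, 9, u, 40, 38, 22)}
Projecting to F, G (15 duplicate(s) eliminated): {(u, 25), (u, 35), (u, 9)}

{(u, 25), (u, 35), (u, 9)}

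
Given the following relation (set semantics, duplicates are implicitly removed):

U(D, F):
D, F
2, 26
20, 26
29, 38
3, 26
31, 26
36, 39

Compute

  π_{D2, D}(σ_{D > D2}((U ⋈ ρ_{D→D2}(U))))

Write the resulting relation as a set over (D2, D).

ρ[D→D2]: schema becomes (D2, F); tuples unchanged.
U ⋈ ρ_{D→D2}(U) (natural join on F): {(2, 26, 2), (2, 26, 20), (2, 26, 3), (2, 26, 31), (20, 26, 2), (20, 26, 20), (20, 26, 3), (20, 26, 31), (29, 38, 29), (3, 26, 2), (3, 26, 20), (3, 26, 3), (3, 26, 31), (31, 26, 2), (31, 26, 20), (31, 26, 3), (31, 26, 31), (36, 39, 36)}
Apply σ_{D > D2}; surviving tuples: {(20, 26, 2), (20, 26, 3), (3, 26, 2), (31, 26, 2), (31, 26, 20), (31, 26, 3)}
π_{D2, D} gives {(2, 20), (2, 3), (2, 31), (20, 31), (3, 20), (3, 31)}.

{(2, 20), (2, 3), (2, 31), (20, 31), (3, 20), (3, 31)}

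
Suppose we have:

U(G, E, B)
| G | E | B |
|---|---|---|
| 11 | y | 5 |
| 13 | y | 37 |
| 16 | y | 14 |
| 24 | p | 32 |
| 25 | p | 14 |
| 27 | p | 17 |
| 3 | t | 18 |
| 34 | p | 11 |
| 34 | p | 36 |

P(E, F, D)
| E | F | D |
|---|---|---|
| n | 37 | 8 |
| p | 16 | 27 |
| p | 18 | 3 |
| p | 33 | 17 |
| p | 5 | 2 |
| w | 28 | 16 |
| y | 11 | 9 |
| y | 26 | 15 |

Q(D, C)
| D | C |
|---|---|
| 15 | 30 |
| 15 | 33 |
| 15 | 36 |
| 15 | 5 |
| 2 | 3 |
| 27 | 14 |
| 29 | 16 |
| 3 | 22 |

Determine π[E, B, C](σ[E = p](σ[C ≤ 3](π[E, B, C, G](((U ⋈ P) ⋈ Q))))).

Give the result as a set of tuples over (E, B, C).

Natural join on E: {(11, y, 5, 11, 9), (11, y, 5, 26, 15), (13, y, 37, 11, 9), (13, y, 37, 26, 15), (16, y, 14, 11, 9), (16, y, 14, 26, 15), (24, p, 32, 16, 27), (24, p, 32, 18, 3), (24, p, 32, 33, 17), (24, p, 32, 5, 2), (25, p, 14, 16, 27), (25, p, 14, 18, 3), (25, p, 14, 33, 17), (25, p, 14, 5, 2), (27, p, 17, 16, 27), (27, p, 17, 18, 3), (27, p, 17, 33, 17), (27, p, 17, 5, 2), (34, p, 11, 16, 27), (34, p, 11, 18, 3), (34, p, 11, 33, 17), (34, p, 11, 5, 2), (34, p, 36, 16, 27), (34, p, 36, 18, 3), (34, p, 36, 33, 17), (34, p, 36, 5, 2)}
Natural join on D: {(11, y, 5, 26, 15, 30), (11, y, 5, 26, 15, 33), (11, y, 5, 26, 15, 36), (11, y, 5, 26, 15, 5), (13, y, 37, 26, 15, 30), (13, y, 37, 26, 15, 33), (13, y, 37, 26, 15, 36), (13, y, 37, 26, 15, 5), (16, y, 14, 26, 15, 30), (16, y, 14, 26, 15, 33), (16, y, 14, 26, 15, 36), (16, y, 14, 26, 15, 5), (24, p, 32, 16, 27, 14), (24, p, 32, 18, 3, 22), (24, p, 32, 5, 2, 3), (25, p, 14, 16, 27, 14), (25, p, 14, 18, 3, 22), (25, p, 14, 5, 2, 3), (27, p, 17, 16, 27, 14), (27, p, 17, 18, 3, 22), (27, p, 17, 5, 2, 3), (34, p, 11, 16, 27, 14), (34, p, 11, 18, 3, 22), (34, p, 11, 5, 2, 3), (34, p, 36, 16, 27, 14), (34, p, 36, 18, 3, 22), (34, p, 36, 5, 2, 3)}
Keep only column(s) E, B, C, G: {(p, 11, 14, 34), (p, 11, 22, 34), (p, 11, 3, 34), (p, 14, 14, 25), (p, 14, 22, 25), (p, 14, 3, 25), (p, 17, 14, 27), (p, 17, 22, 27), (p, 17, 3, 27), (p, 32, 14, 24), (p, 32, 22, 24), (p, 32, 3, 24), (p, 36, 14, 34), (p, 36, 22, 34), (p, 36, 3, 34), (y, 14, 30, 16), (y, 14, 33, 16), (y, 14, 36, 16), (y, 14, 5, 16), (y, 37, 30, 13), (y, 37, 33, 13), (y, 37, 36, 13), (y, 37, 5, 13), (y, 5, 30, 11), (y, 5, 33, 11), (y, 5, 36, 11), (y, 5, 5, 11)}
Apply σ_{C ≤ 3}; surviving tuples: {(p, 11, 3, 34), (p, 14, 3, 25), (p, 17, 3, 27), (p, 32, 3, 24), (p, 36, 3, 34)}
Apply σ_{E = p}; surviving tuples: {(p, 11, 3, 34), (p, 14, 3, 25), (p, 17, 3, 27), (p, 32, 3, 24), (p, 36, 3, 34)}
Keep only column(s) E, B, C: {(p, 11, 3), (p, 14, 3), (p, 17, 3), (p, 32, 3), (p, 36, 3)}

{(p, 11, 3), (p, 14, 3), (p, 17, 3), (p, 32, 3), (p, 36, 3)}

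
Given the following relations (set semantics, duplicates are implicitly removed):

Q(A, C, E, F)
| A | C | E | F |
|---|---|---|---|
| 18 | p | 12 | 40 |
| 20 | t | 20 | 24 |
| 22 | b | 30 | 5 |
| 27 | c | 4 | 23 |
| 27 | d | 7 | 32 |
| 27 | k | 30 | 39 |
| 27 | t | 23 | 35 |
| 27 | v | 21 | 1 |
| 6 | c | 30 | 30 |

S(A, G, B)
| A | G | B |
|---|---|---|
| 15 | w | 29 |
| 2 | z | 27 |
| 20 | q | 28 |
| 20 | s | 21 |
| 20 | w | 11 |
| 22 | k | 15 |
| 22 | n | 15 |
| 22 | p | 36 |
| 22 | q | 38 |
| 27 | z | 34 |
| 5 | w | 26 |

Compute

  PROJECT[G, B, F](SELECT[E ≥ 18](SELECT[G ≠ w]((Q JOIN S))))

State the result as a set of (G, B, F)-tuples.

{(k, 15, 5), (n, 15, 5), (p, 36, 5), (q, 28, 24), (q, 38, 5), (s, 21, 24), (z, 34, 1), (z, 34, 35), (z, 34, 39)}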